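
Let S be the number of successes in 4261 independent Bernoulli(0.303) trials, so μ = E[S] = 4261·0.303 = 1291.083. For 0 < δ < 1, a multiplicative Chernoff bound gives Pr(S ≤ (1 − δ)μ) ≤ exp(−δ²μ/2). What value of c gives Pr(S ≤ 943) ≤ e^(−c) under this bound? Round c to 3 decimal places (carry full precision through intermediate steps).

Write 943 = (1 − δ)μ, so δ = 1 − 943/1291.083 = 0.2696054…
Then the exponent is δ²μ/2 = (μ − 943)²/(2μ) = 46.922535.

46.923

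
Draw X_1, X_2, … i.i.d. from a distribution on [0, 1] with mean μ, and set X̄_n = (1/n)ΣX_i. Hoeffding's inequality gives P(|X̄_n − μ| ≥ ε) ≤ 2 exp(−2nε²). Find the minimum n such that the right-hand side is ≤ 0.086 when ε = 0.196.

41

Require 2·exp(−2nε²) ≤ 0.086, i.e. 2nε² ≥ ln(2/0.086) = 3.146555.
So n ≥ 3.146555 / (2·0.196²) = 40.954.
The smallest integer n is 41.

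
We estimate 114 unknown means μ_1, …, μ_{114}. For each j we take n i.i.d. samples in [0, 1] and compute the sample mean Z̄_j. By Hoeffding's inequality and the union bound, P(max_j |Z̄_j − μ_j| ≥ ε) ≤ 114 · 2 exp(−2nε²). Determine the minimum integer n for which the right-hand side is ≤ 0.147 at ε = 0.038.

2544

Need 2·114·exp(−2nε²) ≤ 0.147, i.e. exp(−2nε²) ≤ 0.147/228.
So 2nε² ≥ ln(228/0.147) = 7.346668.
Hence n ≥ 7.346668/(2·0.038²) = 2543.860.
The smallest integer n is 2544.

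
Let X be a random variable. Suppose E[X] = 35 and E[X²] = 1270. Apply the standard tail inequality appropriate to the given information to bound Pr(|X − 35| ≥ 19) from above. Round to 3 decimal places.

The first two moments determine the variance, so Chebyshev's inequality is the sharpest standard bound available.
Var(X) = E[X²] − (E[X])² = 1270 − 1225 = 45.
Chebyshev's inequality: Pr(|X − μ| ≥ t) ≤ Var(X)/t² = 45/361 = 0.1247.

0.125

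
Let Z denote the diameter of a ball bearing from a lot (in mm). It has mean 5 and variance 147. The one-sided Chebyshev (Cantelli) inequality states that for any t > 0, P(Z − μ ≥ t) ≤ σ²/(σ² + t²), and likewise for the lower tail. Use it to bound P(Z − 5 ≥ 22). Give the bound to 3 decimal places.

Here σ² = 147 and t = 22, so σ² + t² = 631.
Cantelli's bound: 147/631 = 0.2330.

0.233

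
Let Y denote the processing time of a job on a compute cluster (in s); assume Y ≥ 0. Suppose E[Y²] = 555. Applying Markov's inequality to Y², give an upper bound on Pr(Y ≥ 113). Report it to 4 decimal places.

Since Y ≥ 0, the event {Y ≥ 113} is the same as {Y² ≥ 12769}.
Markov's inequality applied to Y² gives Pr(Y² ≥ 12769) ≤ E[Y²]/12769 = 555/12769 = 0.0435.

0.0435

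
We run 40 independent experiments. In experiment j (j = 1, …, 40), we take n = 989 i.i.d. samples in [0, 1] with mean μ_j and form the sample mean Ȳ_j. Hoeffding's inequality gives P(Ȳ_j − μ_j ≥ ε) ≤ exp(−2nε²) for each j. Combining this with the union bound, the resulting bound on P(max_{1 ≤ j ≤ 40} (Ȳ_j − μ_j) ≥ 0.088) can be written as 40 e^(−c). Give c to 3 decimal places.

Union bound over the 40 events: P(max_{1 ≤ j ≤ 40} (Ȳ_j − μ_j) ≥ 0.088) ≤ 40·exp(−2nε²) = 40 exp(−2·989·0.088²).
So c = 2·989·0.088² = 15.3176.

15.318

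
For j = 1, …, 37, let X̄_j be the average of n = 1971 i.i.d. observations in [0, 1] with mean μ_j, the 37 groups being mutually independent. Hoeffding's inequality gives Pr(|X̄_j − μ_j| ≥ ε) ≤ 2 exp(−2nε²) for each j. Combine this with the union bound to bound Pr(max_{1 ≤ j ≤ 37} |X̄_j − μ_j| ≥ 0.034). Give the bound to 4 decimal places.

0.7766

Per-experiment Hoeffding bound: 2·exp(−2·1971·0.034²) = 2·exp(−4.55695) = 0.020988.
Union bound over 37 events: 37·0.020988 = 0.77656.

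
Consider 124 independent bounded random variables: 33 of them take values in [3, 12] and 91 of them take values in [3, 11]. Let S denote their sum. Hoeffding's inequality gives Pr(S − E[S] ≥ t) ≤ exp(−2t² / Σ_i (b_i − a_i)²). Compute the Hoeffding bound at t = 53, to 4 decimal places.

0.5162

Σ(b_i − a_i)² = 33·9² + 91·8² = 8497.
Exponent = 2·53² / 8497 = 0.66117.
Bound = exp(−0.66117) = 0.51624.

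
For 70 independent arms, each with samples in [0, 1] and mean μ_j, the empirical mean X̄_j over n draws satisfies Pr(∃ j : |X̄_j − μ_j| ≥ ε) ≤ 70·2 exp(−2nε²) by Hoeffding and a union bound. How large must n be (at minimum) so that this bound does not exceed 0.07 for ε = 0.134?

Need 2·70·exp(−2nε²) ≤ 0.07, i.e. exp(−2nε²) ≤ 0.07/140.
So 2nε² ≥ ln(140/0.07) = 7.600902.
Hence n ≥ 7.600902/(2·0.134²) = 211.654.
The smallest integer n is 212.

212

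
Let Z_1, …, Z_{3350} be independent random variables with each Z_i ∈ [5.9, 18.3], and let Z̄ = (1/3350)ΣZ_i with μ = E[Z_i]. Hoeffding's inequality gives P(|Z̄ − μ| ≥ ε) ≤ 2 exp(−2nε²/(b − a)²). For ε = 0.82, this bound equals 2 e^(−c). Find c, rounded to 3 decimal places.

c = 2nε²/(b − a)² = 2·3350·0.82² / 12.4² = 29.2994.

29.299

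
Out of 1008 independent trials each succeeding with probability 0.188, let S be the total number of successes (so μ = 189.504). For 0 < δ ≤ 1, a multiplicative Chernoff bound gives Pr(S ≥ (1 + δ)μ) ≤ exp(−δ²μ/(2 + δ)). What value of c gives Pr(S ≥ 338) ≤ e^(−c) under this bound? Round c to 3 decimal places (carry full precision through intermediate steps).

Write 338 = (1 + δ)μ, so δ = 338/189.504 − 1 = 0.7836035…
Then the exponent is δ²μ/(2 + δ) = (338 − μ)² / (μ·(2 + δ)) = 41.802644.

41.803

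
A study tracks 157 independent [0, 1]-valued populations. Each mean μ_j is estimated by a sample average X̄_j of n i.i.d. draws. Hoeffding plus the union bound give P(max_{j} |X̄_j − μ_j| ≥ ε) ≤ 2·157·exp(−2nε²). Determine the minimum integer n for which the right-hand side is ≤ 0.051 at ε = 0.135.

Need 2·157·exp(−2nε²) ≤ 0.051, i.e. exp(−2nε²) ≤ 0.051/314.
So 2nε² ≥ ln(314/0.051) = 8.725323.
Hence n ≥ 8.725323/(2·0.135²) = 239.378.
The smallest integer n is 240.

240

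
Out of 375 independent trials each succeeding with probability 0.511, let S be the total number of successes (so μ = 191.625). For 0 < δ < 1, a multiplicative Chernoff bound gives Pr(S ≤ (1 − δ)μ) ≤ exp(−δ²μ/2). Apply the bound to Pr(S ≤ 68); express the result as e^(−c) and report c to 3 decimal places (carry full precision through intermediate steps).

Write 68 = (1 − δ)μ, so δ = 1 − 68/191.625 = 0.6451402…
Then the exponent is δ²μ/2 = (μ − 68)²/(2μ) = 39.877732.

39.878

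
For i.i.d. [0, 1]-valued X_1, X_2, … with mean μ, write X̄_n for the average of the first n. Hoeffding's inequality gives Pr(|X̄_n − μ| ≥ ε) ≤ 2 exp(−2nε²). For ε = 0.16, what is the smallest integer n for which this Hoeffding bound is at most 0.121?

55

Require 2·exp(−2nε²) ≤ 0.121, i.e. 2nε² ≥ ln(2/0.121) = 2.805112.
So n ≥ 2.805112 / (2·0.16²) = 54.787.
The smallest integer n is 55.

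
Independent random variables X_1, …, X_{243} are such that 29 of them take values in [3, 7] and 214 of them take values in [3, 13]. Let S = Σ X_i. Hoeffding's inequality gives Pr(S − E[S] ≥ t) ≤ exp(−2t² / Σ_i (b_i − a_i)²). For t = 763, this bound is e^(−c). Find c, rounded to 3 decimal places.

53.254

Σ(b_i − a_i)² = 29·4² + 214·10² = 21864.
c = 2t² / 21864 = 2·763² / 21864 = 53.2537.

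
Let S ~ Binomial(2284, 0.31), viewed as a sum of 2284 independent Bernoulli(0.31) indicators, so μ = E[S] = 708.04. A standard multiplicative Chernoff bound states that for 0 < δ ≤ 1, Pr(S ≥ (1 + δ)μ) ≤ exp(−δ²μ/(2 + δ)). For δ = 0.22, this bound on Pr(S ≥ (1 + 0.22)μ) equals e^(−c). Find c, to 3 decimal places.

c = δ²μ/(2 + δ) = 0.22²·708.04/(2 + 0.22) = 15.4365.

15.437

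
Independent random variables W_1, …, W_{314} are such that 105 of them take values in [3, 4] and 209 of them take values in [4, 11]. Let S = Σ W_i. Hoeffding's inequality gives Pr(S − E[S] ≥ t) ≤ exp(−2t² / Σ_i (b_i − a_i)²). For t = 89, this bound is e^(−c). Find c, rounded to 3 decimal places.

Σ(b_i − a_i)² = 105·1² + 209·7² = 10346.
c = 2t² / 10346 = 2·89² / 10346 = 1.5312.

1.531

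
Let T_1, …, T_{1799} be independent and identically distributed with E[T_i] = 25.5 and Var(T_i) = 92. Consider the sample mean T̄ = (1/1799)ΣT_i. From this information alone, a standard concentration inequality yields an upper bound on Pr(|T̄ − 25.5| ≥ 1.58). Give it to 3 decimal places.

0.020

With mean and variance of each term known, Chebyshev's inequality bounds the deviation of the sum (or sample mean).
Var(T̄) = Var(T_i)/n = 92/1799 = 0.05114.
Chebyshev: Pr(|T̄ − 25.5| ≥ 1.58) ≤ Var(T̄)/(1.58)² = 92/(1799·1.58²) = 0.0205.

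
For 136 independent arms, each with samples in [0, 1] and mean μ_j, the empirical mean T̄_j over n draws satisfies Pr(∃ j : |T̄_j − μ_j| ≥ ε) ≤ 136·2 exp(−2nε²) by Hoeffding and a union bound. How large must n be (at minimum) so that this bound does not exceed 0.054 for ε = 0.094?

Need 2·136·exp(−2nε²) ≤ 0.054, i.e. exp(−2nε²) ≤ 0.054/272.
So 2nε² ≥ ln(272/0.054) = 8.524573.
Hence n ≥ 8.524573/(2·0.094²) = 482.377.
The smallest integer n is 483.

483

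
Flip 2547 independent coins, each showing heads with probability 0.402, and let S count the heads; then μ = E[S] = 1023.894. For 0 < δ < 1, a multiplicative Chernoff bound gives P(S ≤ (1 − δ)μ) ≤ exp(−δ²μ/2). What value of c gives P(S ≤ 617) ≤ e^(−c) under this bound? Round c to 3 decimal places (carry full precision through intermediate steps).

Write 617 = (1 − δ)μ, so δ = 1 − 617/1023.894 = 0.3973986…
Then the exponent is δ²μ/2 = (μ − 617)²/(2μ) = 80.849545.

80.850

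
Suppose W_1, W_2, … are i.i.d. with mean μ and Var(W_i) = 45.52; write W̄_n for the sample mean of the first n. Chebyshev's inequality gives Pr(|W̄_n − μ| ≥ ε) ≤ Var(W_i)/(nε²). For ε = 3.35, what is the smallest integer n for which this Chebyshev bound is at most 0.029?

140

Require 45.52/(n·3.35²) ≤ 0.029, i.e. n ≥ 45.52/(0.029·3.35²) = 139.867.
The smallest integer n is 140.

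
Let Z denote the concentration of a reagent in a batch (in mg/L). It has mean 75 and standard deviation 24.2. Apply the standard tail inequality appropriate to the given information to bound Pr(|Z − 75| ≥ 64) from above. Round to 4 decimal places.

0.1430

Mean and variance are known, so Chebyshev's inequality applies.
Chebyshev: Pr(|Z − μ| ≥ t) ≤ Var(Z)/t².
Var(Z) = σ² = 24.2² = 585.64.
Bound = 585.64 / 4096 = 0.1430.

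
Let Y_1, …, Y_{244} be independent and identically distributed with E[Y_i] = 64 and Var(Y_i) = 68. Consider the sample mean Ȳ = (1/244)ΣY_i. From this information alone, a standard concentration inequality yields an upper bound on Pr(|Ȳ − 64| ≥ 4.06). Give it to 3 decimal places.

0.017

With mean and variance of each term known, Chebyshev's inequality bounds the deviation of the sum (or sample mean).
Var(Ȳ) = Var(Y_i)/n = 68/244 = 0.27869.
Chebyshev: Pr(|Ȳ − 64| ≥ 4.06) ≤ Var(Ȳ)/(4.06)² = 68/(244·4.06²) = 0.0169.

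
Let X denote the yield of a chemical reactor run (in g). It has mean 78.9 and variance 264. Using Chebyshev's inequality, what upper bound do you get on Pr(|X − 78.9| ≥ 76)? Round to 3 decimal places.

0.046

Chebyshev: Pr(|X − μ| ≥ t) ≤ Var(X)/t².
Bound = 264 / 5776 = 0.0457.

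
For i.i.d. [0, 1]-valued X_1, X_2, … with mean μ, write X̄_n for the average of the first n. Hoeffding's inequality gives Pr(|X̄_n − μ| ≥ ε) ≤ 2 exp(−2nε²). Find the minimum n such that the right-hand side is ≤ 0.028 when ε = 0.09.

Require 2·exp(−2nε²) ≤ 0.028, i.e. 2nε² ≥ ln(2/0.028) = 4.268698.
So n ≥ 4.268698 / (2·0.09²) = 263.500.
The smallest integer n is 264.

264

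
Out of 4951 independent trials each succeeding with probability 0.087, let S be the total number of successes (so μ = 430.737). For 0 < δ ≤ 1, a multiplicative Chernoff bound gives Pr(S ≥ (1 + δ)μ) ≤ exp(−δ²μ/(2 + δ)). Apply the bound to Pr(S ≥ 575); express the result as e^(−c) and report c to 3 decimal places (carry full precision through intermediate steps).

20.693

Write 575 = (1 + δ)μ, so δ = 575/430.737 − 1 = 0.3349213…
Then the exponent is δ²μ/(2 + δ) = (575 − μ)² / (μ·(2 + δ)) = 20.693097.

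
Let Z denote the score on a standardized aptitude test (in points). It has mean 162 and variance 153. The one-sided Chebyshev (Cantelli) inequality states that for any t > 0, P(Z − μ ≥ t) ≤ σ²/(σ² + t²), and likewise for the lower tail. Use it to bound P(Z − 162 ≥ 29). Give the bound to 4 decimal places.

Here σ² = 153 and t = 29, so σ² + t² = 994.
Cantelli's bound: 153/994 = 0.1539.

0.1539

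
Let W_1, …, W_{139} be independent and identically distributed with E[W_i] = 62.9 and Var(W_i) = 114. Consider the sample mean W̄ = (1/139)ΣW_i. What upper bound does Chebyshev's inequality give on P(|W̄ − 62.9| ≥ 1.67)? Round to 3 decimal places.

0.294

Var(W̄) = Var(W_i)/n = 114/139 = 0.82014.
Chebyshev: P(|W̄ − 62.9| ≥ 1.67) ≤ Var(W̄)/(1.67)² = 114/(139·1.67²) = 0.2941.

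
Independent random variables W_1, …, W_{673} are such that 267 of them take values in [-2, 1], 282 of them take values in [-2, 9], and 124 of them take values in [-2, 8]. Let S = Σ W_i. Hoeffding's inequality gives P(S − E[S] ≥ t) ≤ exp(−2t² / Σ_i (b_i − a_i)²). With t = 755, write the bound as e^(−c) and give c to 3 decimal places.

Σ(b_i − a_i)² = 267·3² + 282·11² + 124·10² = 48925.
c = 2t² / 48925 = 2·755² / 48925 = 23.3020.

23.302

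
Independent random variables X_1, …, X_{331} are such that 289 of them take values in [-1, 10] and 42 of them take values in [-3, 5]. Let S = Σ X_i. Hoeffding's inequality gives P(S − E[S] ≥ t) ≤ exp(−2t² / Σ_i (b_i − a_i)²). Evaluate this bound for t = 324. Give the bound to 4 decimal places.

Σ(b_i − a_i)² = 289·11² + 42·8² = 37657.
Exponent = 2·324² / 37657 = 5.57538.
Bound = exp(−5.57538) = 0.00379.

0.0038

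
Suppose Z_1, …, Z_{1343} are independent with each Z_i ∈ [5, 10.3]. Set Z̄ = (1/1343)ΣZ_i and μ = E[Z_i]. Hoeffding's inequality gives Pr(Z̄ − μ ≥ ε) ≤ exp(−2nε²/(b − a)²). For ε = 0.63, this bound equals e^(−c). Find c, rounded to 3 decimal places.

37.952

c = 2nε²/(b − a)² = 2·1343·0.63² / 5.3² = 37.9521.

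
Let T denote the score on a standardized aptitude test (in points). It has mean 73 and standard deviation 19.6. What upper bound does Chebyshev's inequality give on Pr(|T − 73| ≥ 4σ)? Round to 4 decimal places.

Chebyshev: Pr(|T − μ| ≥ t) ≤ Var(T)/t².
Var(T) = σ² = 19.6² = 384.16.
t = 4·19.6 = 78.4.
Bound = 384.16 / 6146.56 = 0.0625.

0.0625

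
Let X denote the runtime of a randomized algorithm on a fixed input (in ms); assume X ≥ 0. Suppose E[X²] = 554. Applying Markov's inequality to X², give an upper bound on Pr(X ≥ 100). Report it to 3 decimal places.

Since X ≥ 0, the event {X ≥ 100} is the same as {X² ≥ 10000}.
Markov's inequality applied to X² gives Pr(X² ≥ 10000) ≤ E[X²]/10000 = 554/10000 = 0.0554.

0.055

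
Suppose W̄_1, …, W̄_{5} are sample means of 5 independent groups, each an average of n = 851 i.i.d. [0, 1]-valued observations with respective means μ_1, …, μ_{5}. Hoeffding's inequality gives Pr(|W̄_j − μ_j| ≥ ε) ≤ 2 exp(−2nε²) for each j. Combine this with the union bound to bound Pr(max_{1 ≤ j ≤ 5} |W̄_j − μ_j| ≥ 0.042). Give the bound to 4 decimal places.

0.4967

Per-experiment Hoeffding bound: 2·exp(−2·851·0.042²) = 2·exp(−3.00233) = 0.099343.
Union bound over 5 events: 5·0.099343 = 0.49671.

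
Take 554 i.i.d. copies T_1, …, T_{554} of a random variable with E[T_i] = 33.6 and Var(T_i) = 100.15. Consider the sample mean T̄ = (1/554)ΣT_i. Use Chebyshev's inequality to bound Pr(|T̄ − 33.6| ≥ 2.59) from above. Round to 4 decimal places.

0.0269

Var(T̄) = Var(T_i)/n = 100.15/554 = 0.18078.
Chebyshev: Pr(|T̄ − 33.6| ≥ 2.59) ≤ Var(T̄)/(2.59)² = 100.15/(554·2.59²) = 0.0269.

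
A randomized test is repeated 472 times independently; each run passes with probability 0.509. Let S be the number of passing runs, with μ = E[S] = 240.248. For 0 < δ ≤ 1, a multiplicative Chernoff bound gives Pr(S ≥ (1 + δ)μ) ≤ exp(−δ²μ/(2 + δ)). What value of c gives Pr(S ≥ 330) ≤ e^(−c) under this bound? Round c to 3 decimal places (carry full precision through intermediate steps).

14.126

Write 330 = (1 + δ)μ, so δ = 330/240.248 − 1 = 0.3735806…
Then the exponent is δ²μ/(2 + δ) = (330 − μ)² / (μ·(2 + δ)) = 14.126172.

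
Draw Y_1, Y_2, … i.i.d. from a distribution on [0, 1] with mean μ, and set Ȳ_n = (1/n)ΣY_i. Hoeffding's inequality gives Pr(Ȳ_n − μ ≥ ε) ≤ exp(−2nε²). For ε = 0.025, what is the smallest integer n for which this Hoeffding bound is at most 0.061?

Require exp(−2nε²) ≤ 0.061, i.e. 2nε² ≥ ln(1/0.061) = 2.796881.
So n ≥ 2.796881 / (2·0.025²) = 2237.505.
The smallest integer n is 2238.

2238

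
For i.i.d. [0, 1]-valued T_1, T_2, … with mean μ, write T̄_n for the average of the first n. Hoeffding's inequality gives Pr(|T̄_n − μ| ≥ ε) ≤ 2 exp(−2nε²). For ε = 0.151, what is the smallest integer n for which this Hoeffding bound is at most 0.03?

93

Require 2·exp(−2nε²) ≤ 0.03, i.e. 2nε² ≥ ln(2/0.03) = 4.199705.
So n ≥ 4.199705 / (2·0.151²) = 92.095.
The smallest integer n is 93.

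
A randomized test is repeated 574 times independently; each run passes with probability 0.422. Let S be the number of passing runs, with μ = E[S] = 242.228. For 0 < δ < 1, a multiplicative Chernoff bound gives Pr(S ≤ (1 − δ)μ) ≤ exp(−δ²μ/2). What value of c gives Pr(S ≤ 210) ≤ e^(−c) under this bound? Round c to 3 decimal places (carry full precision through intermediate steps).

2.144

Write 210 = (1 − δ)μ, so δ = 1 − 210/242.228 = 0.1330482…
Then the exponent is δ²μ/2 = (μ − 210)²/(2μ) = 2.143939.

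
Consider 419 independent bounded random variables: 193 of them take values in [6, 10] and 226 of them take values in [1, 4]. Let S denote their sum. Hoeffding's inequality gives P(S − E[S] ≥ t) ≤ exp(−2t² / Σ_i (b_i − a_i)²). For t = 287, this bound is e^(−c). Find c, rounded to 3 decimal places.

Σ(b_i − a_i)² = 193·4² + 226·3² = 5122.
c = 2t² / 5122 = 2·287² / 5122 = 32.1628.

32.163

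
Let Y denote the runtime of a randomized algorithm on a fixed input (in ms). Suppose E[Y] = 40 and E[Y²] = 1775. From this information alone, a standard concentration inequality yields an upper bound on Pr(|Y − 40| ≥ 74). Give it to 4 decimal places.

The first two moments determine the variance, so Chebyshev's inequality is the sharpest standard bound available.
Var(Y) = E[Y²] − (E[Y])² = 1775 − 1600 = 175.
Chebyshev's inequality: Pr(|Y − μ| ≥ t) ≤ Var(Y)/t² = 175/5476 = 0.0320.

0.0320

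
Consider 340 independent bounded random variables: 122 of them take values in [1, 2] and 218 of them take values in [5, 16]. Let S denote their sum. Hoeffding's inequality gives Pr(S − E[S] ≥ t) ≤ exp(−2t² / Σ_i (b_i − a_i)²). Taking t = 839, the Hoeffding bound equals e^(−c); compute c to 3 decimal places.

Σ(b_i − a_i)² = 122·1² + 218·11² = 26500.
c = 2t² / 26500 = 2·839² / 26500 = 53.1261.

53.126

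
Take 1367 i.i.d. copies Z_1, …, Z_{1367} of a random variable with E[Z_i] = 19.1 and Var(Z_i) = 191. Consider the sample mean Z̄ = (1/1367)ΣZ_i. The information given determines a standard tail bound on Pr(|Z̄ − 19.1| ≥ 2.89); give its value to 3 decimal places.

With mean and variance of each term known, Chebyshev's inequality bounds the deviation of the sum (or sample mean).
Var(Z̄) = Var(Z_i)/n = 191/1367 = 0.13972.
Chebyshev: Pr(|Z̄ − 19.1| ≥ 2.89) ≤ Var(Z̄)/(2.89)² = 191/(1367·2.89²) = 0.0167.

0.017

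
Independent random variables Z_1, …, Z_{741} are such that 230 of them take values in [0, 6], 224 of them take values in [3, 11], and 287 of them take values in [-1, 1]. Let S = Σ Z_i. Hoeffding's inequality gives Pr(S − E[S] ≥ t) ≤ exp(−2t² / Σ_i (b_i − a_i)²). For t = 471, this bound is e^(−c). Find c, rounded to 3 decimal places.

18.670

Σ(b_i − a_i)² = 230·6² + 224·8² + 287·2² = 23764.
c = 2t² / 23764 = 2·471² / 23764 = 18.6703.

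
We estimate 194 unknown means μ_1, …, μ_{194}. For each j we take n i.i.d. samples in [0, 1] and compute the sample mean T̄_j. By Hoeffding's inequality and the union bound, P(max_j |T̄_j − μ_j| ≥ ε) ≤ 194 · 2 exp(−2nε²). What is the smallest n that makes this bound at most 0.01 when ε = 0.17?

183

Need 2·194·exp(−2nε²) ≤ 0.01, i.e. exp(−2nε²) ≤ 0.01/388.
So 2nε² ≥ ln(388/0.01) = 10.566176.
Hence n ≥ 10.566176/(2·0.17²) = 182.806.
The smallest integer n is 183.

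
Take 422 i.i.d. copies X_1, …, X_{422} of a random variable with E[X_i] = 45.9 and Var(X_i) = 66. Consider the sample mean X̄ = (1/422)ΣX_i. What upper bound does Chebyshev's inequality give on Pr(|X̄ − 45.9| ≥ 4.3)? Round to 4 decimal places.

0.0085

Var(X̄) = Var(X_i)/n = 66/422 = 0.1564.
Chebyshev: Pr(|X̄ − 45.9| ≥ 4.3) ≤ Var(X̄)/(4.3)² = 66/(422·4.3²) = 0.0085.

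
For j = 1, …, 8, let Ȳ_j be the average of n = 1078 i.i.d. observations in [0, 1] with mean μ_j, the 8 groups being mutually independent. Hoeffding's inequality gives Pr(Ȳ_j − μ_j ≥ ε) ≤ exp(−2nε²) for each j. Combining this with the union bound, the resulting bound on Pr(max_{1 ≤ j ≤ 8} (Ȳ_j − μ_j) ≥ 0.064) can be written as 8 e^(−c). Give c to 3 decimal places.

Union bound over the 8 events: Pr(max_{1 ≤ j ≤ 8} (Ȳ_j − μ_j) ≥ 0.064) ≤ 8·exp(−2nε²) = 8 exp(−2·1078·0.064²).
So c = 2·1078·0.064² = 8.8310.

8.831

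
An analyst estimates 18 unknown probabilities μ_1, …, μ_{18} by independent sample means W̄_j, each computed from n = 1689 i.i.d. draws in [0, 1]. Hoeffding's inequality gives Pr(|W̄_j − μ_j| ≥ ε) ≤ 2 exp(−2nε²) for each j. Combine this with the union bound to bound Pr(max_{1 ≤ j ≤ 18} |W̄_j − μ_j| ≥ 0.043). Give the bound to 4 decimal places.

0.0698

Per-experiment Hoeffding bound: 2·exp(−2·1689·0.043²) = 2·exp(−6.24592) = 0.0038767.
Union bound over 18 events: 18·0.0038767 = 0.06978.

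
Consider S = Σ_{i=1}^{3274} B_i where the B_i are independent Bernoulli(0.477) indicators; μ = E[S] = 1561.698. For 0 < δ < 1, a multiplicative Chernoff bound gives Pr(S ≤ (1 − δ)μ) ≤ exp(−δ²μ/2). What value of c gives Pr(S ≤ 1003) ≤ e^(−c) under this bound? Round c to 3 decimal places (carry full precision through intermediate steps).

Write 1003 = (1 − δ)μ, so δ = 1 − 1003/1561.698 = 0.3577503…
Then the exponent is δ²μ/2 = (μ − 1003)²/(2μ) = 99.937201.

99.937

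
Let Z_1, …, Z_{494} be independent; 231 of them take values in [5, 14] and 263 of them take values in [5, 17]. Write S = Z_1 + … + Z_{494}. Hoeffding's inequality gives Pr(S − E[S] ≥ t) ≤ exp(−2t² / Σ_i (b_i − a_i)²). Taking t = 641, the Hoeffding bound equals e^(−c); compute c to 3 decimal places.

14.523

Σ(b_i − a_i)² = 231·9² + 263·12² = 56583.
c = 2t² / 56583 = 2·641² / 56583 = 14.5231.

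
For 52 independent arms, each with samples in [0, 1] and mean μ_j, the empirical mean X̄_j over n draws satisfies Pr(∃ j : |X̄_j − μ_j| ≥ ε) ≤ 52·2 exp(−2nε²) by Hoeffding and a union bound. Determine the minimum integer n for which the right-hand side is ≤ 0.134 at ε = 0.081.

Need 2·52·exp(−2nε²) ≤ 0.134, i.e. exp(−2nε²) ≤ 0.134/104.
So 2nε² ≥ ln(104/0.134) = 6.654306.
Hence n ≥ 6.654306/(2·0.081²) = 507.111.
The smallest integer n is 508.

508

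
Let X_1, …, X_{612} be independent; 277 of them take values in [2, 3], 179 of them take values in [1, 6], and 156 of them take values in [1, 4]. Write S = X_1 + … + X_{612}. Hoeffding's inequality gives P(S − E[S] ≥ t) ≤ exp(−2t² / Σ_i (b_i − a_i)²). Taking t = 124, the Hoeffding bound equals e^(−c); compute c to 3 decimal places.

4.995

Σ(b_i − a_i)² = 277·1² + 179·5² + 156·3² = 6156.
c = 2t² / 6156 = 2·124² / 6156 = 4.9955.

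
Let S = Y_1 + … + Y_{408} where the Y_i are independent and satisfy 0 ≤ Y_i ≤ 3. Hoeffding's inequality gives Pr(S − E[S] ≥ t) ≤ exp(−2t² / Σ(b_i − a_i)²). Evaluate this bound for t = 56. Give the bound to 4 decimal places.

Σ(b_i − a_i)² = 408·(3)² = 3672.
Exponent = 2·56²/3672 = 1.7081.
Bound = exp(−1.7081) = 0.18122.

0.1812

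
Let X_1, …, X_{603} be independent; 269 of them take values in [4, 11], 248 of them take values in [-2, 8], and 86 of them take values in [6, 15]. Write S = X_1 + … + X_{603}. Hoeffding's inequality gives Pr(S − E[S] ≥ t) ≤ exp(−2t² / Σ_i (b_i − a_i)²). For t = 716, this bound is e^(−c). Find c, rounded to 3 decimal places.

22.812

Σ(b_i − a_i)² = 269·7² + 248·10² + 86·9² = 44947.
c = 2t² / 44947 = 2·716² / 44947 = 22.8116.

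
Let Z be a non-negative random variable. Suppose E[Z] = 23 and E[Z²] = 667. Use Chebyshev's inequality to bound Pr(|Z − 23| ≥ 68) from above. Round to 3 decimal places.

Var(Z) = E[Z²] − (E[Z])² = 667 − 529 = 138.
Chebyshev's inequality: Pr(|Z − μ| ≥ t) ≤ Var(Z)/t² = 138/4624 = 0.0298.

0.030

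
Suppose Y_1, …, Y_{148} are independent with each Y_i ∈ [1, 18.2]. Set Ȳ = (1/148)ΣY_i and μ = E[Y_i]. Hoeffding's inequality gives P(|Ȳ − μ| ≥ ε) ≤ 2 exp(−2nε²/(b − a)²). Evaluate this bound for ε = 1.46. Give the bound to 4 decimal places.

0.2370

Exponent: 2nε²/(b − a)² = 2·148·1.46² / 17.2² = 2.13275.
Bound = 2·exp(−2.13275) = 0.23702.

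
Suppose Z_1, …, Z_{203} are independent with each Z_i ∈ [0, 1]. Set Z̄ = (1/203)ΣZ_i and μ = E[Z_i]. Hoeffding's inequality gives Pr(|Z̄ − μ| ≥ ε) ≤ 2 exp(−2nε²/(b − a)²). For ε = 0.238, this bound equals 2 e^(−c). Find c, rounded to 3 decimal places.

22.997

c = 2nε²/(b − a)² = 2·203·0.238² / 1² = 22.9975.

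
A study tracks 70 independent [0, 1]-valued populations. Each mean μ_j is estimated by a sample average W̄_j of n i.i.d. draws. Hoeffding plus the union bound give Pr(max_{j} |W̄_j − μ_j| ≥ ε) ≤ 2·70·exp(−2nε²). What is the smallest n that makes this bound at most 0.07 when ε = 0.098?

396

Need 2·70·exp(−2nε²) ≤ 0.07, i.e. exp(−2nε²) ≤ 0.07/140.
So 2nε² ≥ ln(140/0.07) = 7.600902.
Hence n ≥ 7.600902/(2·0.098²) = 395.715.
The smallest integer n is 396.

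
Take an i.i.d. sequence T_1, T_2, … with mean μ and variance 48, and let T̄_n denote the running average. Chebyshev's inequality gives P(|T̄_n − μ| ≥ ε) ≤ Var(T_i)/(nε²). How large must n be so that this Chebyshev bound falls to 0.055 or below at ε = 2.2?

Require 48/(n·2.2²) ≤ 0.055, i.e. n ≥ 48/(0.055·2.2²) = 180.316.
The smallest integer n is 181.

181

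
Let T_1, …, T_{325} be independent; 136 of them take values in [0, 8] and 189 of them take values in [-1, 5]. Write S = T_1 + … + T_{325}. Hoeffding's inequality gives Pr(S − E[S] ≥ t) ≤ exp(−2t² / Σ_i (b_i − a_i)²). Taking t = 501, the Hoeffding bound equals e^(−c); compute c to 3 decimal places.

Σ(b_i − a_i)² = 136·8² + 189·6² = 15508.
c = 2t² / 15508 = 2·501² / 15508 = 32.3705.

32.371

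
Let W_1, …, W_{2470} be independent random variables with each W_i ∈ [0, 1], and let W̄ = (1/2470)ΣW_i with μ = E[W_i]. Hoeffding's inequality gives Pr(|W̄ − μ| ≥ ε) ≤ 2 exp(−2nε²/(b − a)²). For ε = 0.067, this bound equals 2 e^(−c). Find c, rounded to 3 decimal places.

22.176

c = 2nε²/(b − a)² = 2·2470·0.067² / 1² = 22.1757.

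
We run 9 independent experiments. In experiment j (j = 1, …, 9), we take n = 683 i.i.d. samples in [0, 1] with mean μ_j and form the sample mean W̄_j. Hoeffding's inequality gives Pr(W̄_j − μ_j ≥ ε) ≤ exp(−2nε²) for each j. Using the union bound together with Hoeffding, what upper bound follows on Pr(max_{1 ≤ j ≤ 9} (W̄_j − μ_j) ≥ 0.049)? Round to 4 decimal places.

0.3387

Per-experiment Hoeffding bound: exp(−2·683·0.049²) = exp(−3.27977) = 0.037637.
Union bound over 9 events: 9·0.037637 = 0.33873.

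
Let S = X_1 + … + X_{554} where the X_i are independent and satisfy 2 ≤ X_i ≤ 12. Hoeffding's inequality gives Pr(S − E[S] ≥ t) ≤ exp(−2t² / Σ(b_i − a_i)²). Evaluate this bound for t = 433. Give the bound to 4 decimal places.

0.0011

Σ(b_i − a_i)² = 554·(10)² = 55400.
Exponent = 2·433²/55400 = 6.7686.
Bound = exp(−6.7686) = 0.00115.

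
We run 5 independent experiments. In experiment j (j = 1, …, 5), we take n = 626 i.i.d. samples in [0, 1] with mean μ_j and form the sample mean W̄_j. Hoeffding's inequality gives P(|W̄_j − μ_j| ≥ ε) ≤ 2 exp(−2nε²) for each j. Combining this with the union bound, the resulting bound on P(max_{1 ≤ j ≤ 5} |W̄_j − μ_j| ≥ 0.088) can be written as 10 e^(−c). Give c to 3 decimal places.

9.695

Union bound over the 5 events: P(max_{1 ≤ j ≤ 5} |W̄_j − μ_j| ≥ 0.088) ≤ 5·2·exp(−2nε²) = 10 exp(−2·626·0.088²).
So c = 2·626·0.088² = 9.6955.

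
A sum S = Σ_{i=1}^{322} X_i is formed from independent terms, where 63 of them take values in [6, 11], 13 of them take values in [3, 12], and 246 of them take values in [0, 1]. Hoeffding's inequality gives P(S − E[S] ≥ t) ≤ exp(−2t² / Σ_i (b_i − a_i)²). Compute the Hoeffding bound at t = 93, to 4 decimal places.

Σ(b_i − a_i)² = 63·5² + 13·9² + 246·1² = 2874.
Exponent = 2·93² / 2874 = 6.01879.
Bound = exp(−6.01879) = 0.00243.

0.0024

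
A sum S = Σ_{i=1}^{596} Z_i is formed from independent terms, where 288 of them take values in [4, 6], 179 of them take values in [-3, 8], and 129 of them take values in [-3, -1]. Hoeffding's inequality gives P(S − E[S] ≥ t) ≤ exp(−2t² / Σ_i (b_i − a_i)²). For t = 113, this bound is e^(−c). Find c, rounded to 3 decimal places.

1.095

Σ(b_i − a_i)² = 288·2² + 179·11² + 129·2² = 23327.
c = 2t² / 23327 = 2·113² / 23327 = 1.0948.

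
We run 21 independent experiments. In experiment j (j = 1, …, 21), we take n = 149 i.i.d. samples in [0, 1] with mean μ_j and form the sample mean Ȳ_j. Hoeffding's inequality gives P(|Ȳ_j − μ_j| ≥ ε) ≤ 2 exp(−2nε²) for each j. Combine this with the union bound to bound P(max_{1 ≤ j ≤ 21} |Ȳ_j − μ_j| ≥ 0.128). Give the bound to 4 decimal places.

Per-experiment Hoeffding bound: 2·exp(−2·149·0.128²) = 2·exp(−4.88243) = 0.015157.
Union bound over 21 events: 21·0.015157 = 0.31830.

0.3183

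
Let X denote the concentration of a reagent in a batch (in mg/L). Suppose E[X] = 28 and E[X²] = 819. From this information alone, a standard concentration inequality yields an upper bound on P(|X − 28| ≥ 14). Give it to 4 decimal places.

The first two moments determine the variance, so Chebyshev's inequality is the sharpest standard bound available.
Var(X) = E[X²] − (E[X])² = 819 − 784 = 35.
Chebyshev's inequality: P(|X − μ| ≥ t) ≤ Var(X)/t² = 35/196 = 0.1786.

0.1786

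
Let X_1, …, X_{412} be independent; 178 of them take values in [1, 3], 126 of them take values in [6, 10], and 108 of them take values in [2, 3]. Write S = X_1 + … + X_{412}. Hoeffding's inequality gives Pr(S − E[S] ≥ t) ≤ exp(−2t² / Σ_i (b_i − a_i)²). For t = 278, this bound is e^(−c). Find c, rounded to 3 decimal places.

54.502

Σ(b_i − a_i)² = 178·2² + 126·4² + 108·1² = 2836.
c = 2t² / 2836 = 2·278² / 2836 = 54.5021.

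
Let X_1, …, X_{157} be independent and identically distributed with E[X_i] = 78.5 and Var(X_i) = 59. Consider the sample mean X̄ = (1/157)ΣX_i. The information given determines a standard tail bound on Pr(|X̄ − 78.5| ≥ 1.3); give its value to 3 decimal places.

With mean and variance of each term known, Chebyshev's inequality bounds the deviation of the sum (or sample mean).
Var(X̄) = Var(X_i)/n = 59/157 = 0.3758.
Chebyshev: Pr(|X̄ − 78.5| ≥ 1.3) ≤ Var(X̄)/(1.3)² = 59/(157·1.3²) = 0.2224.

0.222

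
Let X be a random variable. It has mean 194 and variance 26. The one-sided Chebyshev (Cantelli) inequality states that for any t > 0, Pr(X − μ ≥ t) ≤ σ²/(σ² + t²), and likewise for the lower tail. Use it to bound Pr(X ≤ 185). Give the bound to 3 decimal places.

Here σ² = 26 and t = 9, so σ² + t² = 107.
Cantelli's bound: 26/107 = 0.2430.

0.243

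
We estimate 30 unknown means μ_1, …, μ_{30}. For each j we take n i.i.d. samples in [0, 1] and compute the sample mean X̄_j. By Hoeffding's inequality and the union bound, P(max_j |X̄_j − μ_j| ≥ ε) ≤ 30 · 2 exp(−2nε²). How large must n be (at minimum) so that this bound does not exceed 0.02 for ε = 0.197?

Need 2·30·exp(−2nε²) ≤ 0.02, i.e. exp(−2nε²) ≤ 0.02/60.
So 2nε² ≥ ln(60/0.02) = 8.006368.
Hence n ≥ 8.006368/(2·0.197²) = 103.151.
The smallest integer n is 104.

104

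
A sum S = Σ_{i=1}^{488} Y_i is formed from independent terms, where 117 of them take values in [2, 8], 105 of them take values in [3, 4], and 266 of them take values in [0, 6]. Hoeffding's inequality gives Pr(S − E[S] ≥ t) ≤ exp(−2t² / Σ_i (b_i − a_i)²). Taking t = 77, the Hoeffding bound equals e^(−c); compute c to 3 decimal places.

0.854

Σ(b_i − a_i)² = 117·6² + 105·1² + 266·6² = 13893.
c = 2t² / 13893 = 2·77² / 13893 = 0.8535.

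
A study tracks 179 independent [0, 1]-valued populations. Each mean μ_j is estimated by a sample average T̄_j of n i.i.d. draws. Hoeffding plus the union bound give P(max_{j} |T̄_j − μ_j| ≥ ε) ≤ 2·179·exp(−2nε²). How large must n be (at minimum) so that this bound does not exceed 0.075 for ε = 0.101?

Need 2·179·exp(−2nε²) ≤ 0.075, i.e. exp(−2nε²) ≤ 0.075/358.
So 2nε² ≥ ln(358/0.075) = 8.470800.
Hence n ≥ 8.470800/(2·0.101²) = 415.195.
The smallest integer n is 416.

416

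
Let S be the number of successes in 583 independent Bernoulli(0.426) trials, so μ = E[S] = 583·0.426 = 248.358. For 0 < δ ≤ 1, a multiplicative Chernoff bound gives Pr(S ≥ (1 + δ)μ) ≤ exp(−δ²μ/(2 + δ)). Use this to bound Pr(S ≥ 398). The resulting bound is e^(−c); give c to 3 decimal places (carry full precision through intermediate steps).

Write 398 = (1 + δ)μ, so δ = 398/248.358 − 1 = 0.6025254…
Then the exponent is δ²μ/(2 + δ) = (398 − μ)² / (μ·(2 + δ)) = 34.644467.

34.644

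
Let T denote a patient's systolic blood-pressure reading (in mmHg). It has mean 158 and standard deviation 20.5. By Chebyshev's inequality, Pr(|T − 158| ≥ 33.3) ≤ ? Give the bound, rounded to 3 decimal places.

0.379

Chebyshev: Pr(|T − μ| ≥ t) ≤ Var(T)/t².
Var(T) = σ² = 20.5² = 420.25.
Bound = 420.25 / 1108.89 = 0.3790.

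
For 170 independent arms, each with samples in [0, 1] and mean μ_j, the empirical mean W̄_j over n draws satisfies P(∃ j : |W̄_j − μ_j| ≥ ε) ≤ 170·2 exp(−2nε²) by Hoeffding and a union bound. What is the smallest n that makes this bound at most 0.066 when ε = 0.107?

374

Need 2·170·exp(−2nε²) ≤ 0.066, i.e. exp(−2nε²) ≤ 0.066/340.
So 2nε² ≥ ln(340/0.066) = 8.547046.
Hence n ≥ 8.547046/(2·0.107²) = 373.266.
The smallest integer n is 374.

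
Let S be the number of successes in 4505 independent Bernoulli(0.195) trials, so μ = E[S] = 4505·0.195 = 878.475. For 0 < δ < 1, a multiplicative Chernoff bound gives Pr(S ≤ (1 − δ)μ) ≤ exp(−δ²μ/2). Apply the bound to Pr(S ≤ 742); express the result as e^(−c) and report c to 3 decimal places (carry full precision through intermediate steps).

Write 742 = (1 − δ)μ, so δ = 1 − 742/878.475 = 0.1553544…
Then the exponent is δ²μ/2 = (μ − 742)²/(2μ) = 10.600999.

10.601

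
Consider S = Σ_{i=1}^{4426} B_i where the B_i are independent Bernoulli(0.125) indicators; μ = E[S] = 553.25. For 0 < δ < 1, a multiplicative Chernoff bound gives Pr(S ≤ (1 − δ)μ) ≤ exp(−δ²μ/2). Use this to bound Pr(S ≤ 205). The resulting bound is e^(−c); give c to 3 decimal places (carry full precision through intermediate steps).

109.605

Write 205 = (1 − δ)μ, so δ = 1 − 205/553.25 = 0.6294623…
Then the exponent is δ²μ/2 = (μ − 205)²/(2μ) = 109.605117.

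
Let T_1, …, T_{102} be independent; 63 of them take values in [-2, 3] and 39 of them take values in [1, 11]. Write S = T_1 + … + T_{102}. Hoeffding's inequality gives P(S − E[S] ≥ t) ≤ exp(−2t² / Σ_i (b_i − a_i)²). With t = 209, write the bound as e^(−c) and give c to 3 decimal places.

15.957

Σ(b_i − a_i)² = 63·5² + 39·10² = 5475.
c = 2t² / 5475 = 2·209² / 5475 = 15.9565.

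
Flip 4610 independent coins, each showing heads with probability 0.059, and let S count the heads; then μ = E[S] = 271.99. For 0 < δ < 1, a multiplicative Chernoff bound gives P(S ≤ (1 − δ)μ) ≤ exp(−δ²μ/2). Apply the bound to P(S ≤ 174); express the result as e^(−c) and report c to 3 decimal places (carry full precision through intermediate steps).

17.651

Write 174 = (1 − δ)μ, so δ = 1 − 174/271.99 = 0.3602706…
Then the exponent is δ²μ/2 = (μ − 174)²/(2μ) = 17.651458.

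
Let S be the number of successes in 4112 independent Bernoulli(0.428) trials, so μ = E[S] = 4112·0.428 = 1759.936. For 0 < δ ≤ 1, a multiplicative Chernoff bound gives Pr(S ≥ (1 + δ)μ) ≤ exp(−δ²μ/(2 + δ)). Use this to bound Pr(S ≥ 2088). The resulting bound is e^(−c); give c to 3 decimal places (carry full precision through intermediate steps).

27.970

Write 2088 = (1 + δ)μ, so δ = 2088/1759.936 − 1 = 0.1864068…
Then the exponent is δ²μ/(2 + δ) = (2088 − μ)² / (μ·(2 + δ)) = 27.969797.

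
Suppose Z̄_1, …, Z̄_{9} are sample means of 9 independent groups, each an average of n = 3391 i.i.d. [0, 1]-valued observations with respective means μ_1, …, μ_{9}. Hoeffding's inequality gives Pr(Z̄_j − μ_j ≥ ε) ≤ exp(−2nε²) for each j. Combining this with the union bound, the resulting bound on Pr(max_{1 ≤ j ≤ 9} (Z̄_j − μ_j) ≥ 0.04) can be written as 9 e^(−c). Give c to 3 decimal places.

10.851

Union bound over the 9 events: Pr(max_{1 ≤ j ≤ 9} (Z̄_j − μ_j) ≥ 0.04) ≤ 9·exp(−2nε²) = 9 exp(−2·3391·0.04²).
So c = 2·3391·0.04² = 10.8512.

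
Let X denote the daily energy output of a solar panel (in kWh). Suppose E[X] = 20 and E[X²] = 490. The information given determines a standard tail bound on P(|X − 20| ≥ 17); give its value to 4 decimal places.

0.3114

The first two moments determine the variance, so Chebyshev's inequality is the sharpest standard bound available.
Var(X) = E[X²] − (E[X])² = 490 − 400 = 90.
Chebyshev's inequality: P(|X − μ| ≥ t) ≤ Var(X)/t² = 90/289 = 0.3114.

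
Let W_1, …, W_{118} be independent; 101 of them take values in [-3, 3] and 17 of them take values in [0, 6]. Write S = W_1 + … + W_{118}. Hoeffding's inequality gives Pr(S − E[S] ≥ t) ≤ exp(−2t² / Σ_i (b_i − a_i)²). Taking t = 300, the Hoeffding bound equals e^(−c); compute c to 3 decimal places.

Σ(b_i − a_i)² = 101·6² + 17·6² = 4248.
c = 2t² / 4248 = 2·300² / 4248 = 42.3729.

42.373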